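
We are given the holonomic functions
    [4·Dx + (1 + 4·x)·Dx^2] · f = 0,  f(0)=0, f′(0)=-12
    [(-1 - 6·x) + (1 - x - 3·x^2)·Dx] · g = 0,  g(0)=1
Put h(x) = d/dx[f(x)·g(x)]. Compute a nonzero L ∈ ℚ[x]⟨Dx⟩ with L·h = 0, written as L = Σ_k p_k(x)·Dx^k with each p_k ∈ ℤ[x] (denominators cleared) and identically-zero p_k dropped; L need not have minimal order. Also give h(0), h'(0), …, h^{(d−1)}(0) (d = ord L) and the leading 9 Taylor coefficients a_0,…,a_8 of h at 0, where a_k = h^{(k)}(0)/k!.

f: a_k = 0, -12, 24, -64, 192, -3072/5, 2048, -49152/7, 24576, …
g: a_k = 1, 1, 4, 7, 19, 40, 97, 217, 508, …
f·g: L₀ = L_f ⊗_s L_g, ord ≤ 2·1.
Derive L from L₀ (diff closure).
L = (218 + 1080·x + 2592·x^2) + (-1 + 142·x + 1224·x^2 + 2016·x^3)·Dx + (-5 - 39·x - 37·x^2 + 228·x^3 + 288·x^4)·Dx^2  (order 2).
h: a_k = -12, 24, -264, 560, -3692, 51888/5, -262756/5, 6232096/35, -27608424/35, …
ICs: h(0) = -12, h′(0) = 24.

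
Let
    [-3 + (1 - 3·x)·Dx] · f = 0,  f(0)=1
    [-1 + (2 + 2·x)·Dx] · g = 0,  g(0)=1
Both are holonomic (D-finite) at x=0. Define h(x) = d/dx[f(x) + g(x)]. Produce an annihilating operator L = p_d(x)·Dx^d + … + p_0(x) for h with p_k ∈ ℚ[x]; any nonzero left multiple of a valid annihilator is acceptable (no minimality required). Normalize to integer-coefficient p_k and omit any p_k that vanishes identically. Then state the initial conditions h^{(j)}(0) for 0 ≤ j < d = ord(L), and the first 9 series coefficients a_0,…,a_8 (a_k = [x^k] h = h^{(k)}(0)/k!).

f: a_k = 1, 3, 9, 27, 81, 243, 729, 2187, 6561, …
g: a_k = 1, 1/2, -1/8, 1/16, -5/128, 7/256, -21/1024, 33/2048, -429/32768, …
Sum ⇒ L₀ = lclm(L_f,L_g) in ℚ(x)⟨Dx⟩.
Differentiate: ansatz ord ≤ ord L₀ ⇒ L.
L = (-126 - 54·x) + (-213 - 450·x - 189·x^2)·Dx + (26 - 34·x - 114·x^2 - 54·x^3)·Dx^2  (order 2).
h: a_k = 7/2, 71/4, 1299/16, 10363/32, 311075/256, 2239425/512, 31353063/2048, 214990419/4096, 11609512227/65536, …
ICs: h(0) = 7/2, h′(0) = 71/4.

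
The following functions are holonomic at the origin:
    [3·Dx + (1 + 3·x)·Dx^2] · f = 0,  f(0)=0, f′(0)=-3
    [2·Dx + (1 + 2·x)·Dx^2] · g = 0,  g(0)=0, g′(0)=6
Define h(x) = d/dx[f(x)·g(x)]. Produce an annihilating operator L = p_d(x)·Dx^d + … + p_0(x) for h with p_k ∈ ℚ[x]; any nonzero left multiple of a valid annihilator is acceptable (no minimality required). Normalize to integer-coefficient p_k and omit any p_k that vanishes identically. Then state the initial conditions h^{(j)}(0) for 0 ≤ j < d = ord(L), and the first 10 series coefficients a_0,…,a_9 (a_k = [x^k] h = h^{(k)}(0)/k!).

L = (156 + 720·x + 864·x^2) + (310 + 2244·x + 5400·x^2 + 4320·x^3)·Dx + (88 + 860·x + 3132·x^2 + 5040·x^3 + 3024·x^4)·Dx^2 + (5 + 62·x + 305·x^2 + 744·x^3 + 900·x^4 + 432·x^5)·Dx^3  (order 3).
h: a_k = 0, -36, 135, -420, 2475/2, -17901/5, 10311, -1040688/35, 2409669/28, -17513309/70, …
ICs: h(0) = 0, h′(0) = -36, h′′(0) = 270.

f: a_k = 0, -3, 9/2, -9, 81/4, -243/5, 243/2, -2187/7, 6561/8, -2187, …
g: a_k = 0, 6, -6, 8, -12, 96/5, -32, 384/7, -96, 512/3, …
f·g: L₀ = L_f ⊗_s L_g, ord ≤ 2·2.
Derive L from L₀ (diff closure).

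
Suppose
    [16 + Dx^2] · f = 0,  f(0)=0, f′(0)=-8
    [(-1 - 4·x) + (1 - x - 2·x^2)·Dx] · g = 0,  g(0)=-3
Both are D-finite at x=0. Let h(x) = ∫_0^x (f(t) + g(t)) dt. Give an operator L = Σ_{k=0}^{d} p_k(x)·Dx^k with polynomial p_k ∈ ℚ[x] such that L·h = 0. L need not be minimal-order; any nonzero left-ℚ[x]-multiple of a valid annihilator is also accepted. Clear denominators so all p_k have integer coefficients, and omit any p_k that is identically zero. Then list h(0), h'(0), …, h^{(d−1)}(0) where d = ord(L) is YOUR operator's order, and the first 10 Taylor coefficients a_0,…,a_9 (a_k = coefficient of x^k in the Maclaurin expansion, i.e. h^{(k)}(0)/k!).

L = (-368 - 1408·x + 256·x^2 - 512·x^3 - 2560·x^4 - 2048·x^5)·Dx + (176 - 336·x - 384·x^2 + 1024·x^3 + 384·x^4 - 1536·x^5 - 1024·x^6)·Dx^2 + (-23 - 88·x + 16·x^2 - 32·x^3 - 160·x^4 - 128·x^5)·Dx^3 + (11 - 21·x - 24·x^2 + 64·x^3 + 24·x^4 - 96·x^5 - 64·x^6)·Dx^4  (order 4).
h: a_k = 0, -3, -11/2, -3, 19/12, -33/5, -1201/90, -129/7, -78277/2520, -57, …
ICs: h(0) = 0, h′(0) = -3, h′′(0) = -11, h′′′(0) = -18.

f: a_k = 0, -8, 0, 64/3, 0, -256/15, 0, 2048/315, 0, -4096/2835, …
g: a_k = -3, -3, -9, -15, -33, -63, -129, -255, -513, -1023, …
f+g: L₀ = lclm(L_f,L_g), ord ≤ 2+1.
∫: right-multiply L₀ by Dx.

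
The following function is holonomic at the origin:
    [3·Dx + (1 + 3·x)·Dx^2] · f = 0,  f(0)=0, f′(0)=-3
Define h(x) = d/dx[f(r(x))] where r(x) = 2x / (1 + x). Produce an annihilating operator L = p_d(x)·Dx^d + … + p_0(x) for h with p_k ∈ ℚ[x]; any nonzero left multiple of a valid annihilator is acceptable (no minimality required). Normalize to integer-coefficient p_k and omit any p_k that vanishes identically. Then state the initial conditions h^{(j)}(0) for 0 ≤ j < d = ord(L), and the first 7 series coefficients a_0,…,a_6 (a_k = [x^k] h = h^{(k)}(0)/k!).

f: a_k = 0, -3, 9/2, -9, 81/4, -243/5, 243/2, …
Substitute x→r, Dx→(1/r')Dx; clear ⇒ L₀.
h₀' ⇒ L via d/dx closure of L₀.
L = (8 + 14·x) + (1 + 8·x + 7·x^2)·Dx  (order 1).
h: a_k = -6, 48, -342, 2400, -16806, 117648, -823542, …
ICs: h(0) = -6.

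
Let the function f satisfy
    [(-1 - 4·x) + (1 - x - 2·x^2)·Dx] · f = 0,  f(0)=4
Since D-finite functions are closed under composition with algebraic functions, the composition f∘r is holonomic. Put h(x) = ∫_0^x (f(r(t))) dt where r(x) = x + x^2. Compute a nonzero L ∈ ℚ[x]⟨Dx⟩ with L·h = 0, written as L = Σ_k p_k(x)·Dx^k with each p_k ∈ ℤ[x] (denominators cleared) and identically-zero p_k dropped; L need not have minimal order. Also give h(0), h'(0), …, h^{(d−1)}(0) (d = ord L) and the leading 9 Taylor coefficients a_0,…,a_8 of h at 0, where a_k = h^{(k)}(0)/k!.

L = (1 + 6·x + 12·x^2 + 8·x^3)·Dx + (-1 + x + 3·x^2 + 4·x^3 + 2·x^4)·Dx^2  (order 2).
h: a_k = 0, 4, 2, 16/3, 11, 116/5, 160/3, 876/7, 597/2, …
ICs: h(0) = 0, h′(0) = 4.

f: a_k = 4, 4, 12, 20, 44, 84, 172, 340, 684, …
Substitute x→r, Dx→(1/r')Dx; clear ⇒ L₀.
Integrate: L := L₀·Dx.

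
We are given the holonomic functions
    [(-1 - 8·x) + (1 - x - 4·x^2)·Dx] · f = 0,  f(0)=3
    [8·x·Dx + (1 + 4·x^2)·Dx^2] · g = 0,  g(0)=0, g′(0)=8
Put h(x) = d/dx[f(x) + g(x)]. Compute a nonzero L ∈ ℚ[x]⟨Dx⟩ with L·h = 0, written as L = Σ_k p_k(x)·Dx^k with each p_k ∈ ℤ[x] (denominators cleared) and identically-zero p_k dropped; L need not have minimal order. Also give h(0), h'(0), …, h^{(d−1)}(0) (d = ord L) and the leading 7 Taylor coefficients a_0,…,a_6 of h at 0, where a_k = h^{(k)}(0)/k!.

f: a_k = 3, 3, 15, 27, 87, 195, 543, …
g: a_k = 0, 8, 0, -32/3, 0, 128/5, 0, …
h₀=f+g: left-lcm gives L₀, ord ≤ 3.
h₀' ⇒ L via d/dx closure of L₀.
L = (-40 + 160·x + 2272·x^2 + 4608·x^3 + 16896·x^4 + 6144·x^6) + (31 + 264·x + 364·x^2 + 2208·x^3 + 4160·x^4 + 12800·x^5 + 768·x^6 + 6144·x^7)·Dx + (-5 - 11·x - 80·x^2 + 116·x^3 + 80·x^4 + 704·x^5 + 1536·x^6 + 256·x^7 + 1024·x^8)·Dx^2  (order 2).
h: a_k = 11, 30, 49, 348, 1103, 3258, 8749, …
ICs: h(0) = 11, h′(0) = 30.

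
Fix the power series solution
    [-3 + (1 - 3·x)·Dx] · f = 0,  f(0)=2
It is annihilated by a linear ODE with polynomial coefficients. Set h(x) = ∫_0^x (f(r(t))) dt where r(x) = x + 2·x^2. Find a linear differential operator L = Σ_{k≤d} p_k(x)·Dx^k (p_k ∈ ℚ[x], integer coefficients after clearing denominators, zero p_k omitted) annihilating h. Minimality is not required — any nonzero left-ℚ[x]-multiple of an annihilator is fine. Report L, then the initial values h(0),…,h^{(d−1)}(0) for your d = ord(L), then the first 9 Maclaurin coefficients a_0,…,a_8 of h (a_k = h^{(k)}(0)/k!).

f: a_k = 2, 6, 18, 54, 162, 486, 1458, 4374, 13122, …
f∘r: x↦r, Dx↦Dx/r' in L_f ⇒ L₀.
∫: right-multiply L₀ by Dx.
L = (3 + 12·x)·Dx + (-1 + 3·x + 6·x^2)·Dx^2  (order 2).
h: a_k = 0, 2, 3, 10, 63/2, 558/5, 405, 10638/7, 23247/4, …
ICs: h(0) = 0, h′(0) = 2.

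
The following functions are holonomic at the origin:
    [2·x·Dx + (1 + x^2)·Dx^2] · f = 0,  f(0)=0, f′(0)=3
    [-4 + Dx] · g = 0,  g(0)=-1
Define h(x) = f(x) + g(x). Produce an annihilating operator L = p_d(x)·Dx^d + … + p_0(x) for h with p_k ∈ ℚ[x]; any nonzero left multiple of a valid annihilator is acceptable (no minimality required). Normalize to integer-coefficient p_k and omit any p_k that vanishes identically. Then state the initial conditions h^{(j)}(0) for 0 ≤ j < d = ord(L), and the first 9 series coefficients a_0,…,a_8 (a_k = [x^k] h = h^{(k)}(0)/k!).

L = (4 - 16·x - 12·x^2 - 16·x^3)·Dx + (-9 - 13·x^2 - 8·x^4)·Dx^2 + (2 + x + 4·x^2 + x^3 + 2·x^4)·Dx^3  (order 3).
h: a_k = -1, -1, -8, -35/3, -32/3, -119/15, -256/45, -1159/315, -512/315, …
ICs: h(0) = -1, h′(0) = -1, h′′(0) = -16.

f: a_k = 0, 3, 0, -1, 0, 3/5, 0, -3/7, 0, …
g: a_k = -1, -4, -8, -32/3, -32/3, -128/15, -256/45, -1024/315, -512/315, …
f+g: L₀ = lclm(L_f,L_g), ord ≤ 2+1.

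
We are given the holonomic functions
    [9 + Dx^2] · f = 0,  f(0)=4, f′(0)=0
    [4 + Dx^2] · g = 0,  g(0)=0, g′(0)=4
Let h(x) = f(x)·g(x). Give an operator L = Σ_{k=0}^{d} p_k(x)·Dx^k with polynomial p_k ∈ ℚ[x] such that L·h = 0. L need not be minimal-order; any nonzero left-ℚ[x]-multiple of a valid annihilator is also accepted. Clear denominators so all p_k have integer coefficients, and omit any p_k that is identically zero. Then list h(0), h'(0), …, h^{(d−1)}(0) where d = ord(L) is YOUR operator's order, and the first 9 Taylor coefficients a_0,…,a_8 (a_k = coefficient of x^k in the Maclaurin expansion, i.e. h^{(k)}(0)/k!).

f: a_k = 4, 0, -18, 0, 27/2, 0, -81/20, 0, 729/1120, …
g: a_k = 0, 4, 0, -8/3, 0, 8/15, 0, -16/315, 0, …
L₀ := L_f ⊗_s L_g (sym. prod.), ord ≤ 4.
L = 25 + 26·Dx^2 + Dx^4  (order 4).
h: a_k = 0, 16, 0, -248/3, 0, 1562/15, 0, -19531/315, 0, …
ICs: h(0) = 0, h′(0) = 16, h′′(0) = 0, h′′′(0) = -496.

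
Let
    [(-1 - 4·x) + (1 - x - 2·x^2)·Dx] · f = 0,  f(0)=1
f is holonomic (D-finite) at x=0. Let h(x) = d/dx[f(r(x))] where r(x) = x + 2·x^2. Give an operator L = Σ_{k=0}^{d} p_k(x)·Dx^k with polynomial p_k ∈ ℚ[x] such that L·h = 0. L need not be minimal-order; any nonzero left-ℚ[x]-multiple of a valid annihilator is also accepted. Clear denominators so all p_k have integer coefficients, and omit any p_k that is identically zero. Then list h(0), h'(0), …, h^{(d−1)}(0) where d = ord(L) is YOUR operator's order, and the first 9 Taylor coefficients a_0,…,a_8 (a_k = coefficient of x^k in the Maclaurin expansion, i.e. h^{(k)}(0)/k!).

L = (10 + 72·x + 240·x^2 + 544·x^3 + 1344·x^4 + 1920·x^5 + 1280·x^6) + (-1 - 7·x - 12·x^2 + 32·x^3 + 200·x^4 + 384·x^5 + 448·x^6 + 256·x^7)·Dx  (order 1).
h: a_k = 1, 10, 51, 212, 845, 3342, 12551, 46376, 168993, …
ICs: h(0) = 1.

f: a_k = 1, 1, 3, 5, 11, 21, 43, 85, 171, …
L₀ from L_f via x↦r, Dx↦r'^{-1}Dx.
h=h₀': d/dx-closure on L₀ ⇒ L.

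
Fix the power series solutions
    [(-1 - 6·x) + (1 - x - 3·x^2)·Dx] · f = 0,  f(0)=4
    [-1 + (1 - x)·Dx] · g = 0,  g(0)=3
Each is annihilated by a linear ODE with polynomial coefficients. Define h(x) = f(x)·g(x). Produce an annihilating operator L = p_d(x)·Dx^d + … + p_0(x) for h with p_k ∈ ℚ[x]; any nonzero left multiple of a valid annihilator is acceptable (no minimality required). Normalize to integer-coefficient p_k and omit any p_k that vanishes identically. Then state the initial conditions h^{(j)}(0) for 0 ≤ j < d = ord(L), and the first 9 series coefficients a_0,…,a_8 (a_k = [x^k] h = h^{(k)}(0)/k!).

L = (-2 - 4·x + 9·x^2) + (1 - 2·x - 2·x^2 + 3·x^3)·Dx  (order 1).
h: a_k = 12, 24, 72, 156, 384, 864, 2028, 4632, 10728, …
ICs: h(0) = 12.

f: a_k = 4, 4, 16, 28, 76, 160, 388, 868, 2032, …
g: a_k = 3, 3, 3, 3, 3, 3, 3, 3, 3, …
Product ⇒ symmetric product L₀, ord ≤ 1.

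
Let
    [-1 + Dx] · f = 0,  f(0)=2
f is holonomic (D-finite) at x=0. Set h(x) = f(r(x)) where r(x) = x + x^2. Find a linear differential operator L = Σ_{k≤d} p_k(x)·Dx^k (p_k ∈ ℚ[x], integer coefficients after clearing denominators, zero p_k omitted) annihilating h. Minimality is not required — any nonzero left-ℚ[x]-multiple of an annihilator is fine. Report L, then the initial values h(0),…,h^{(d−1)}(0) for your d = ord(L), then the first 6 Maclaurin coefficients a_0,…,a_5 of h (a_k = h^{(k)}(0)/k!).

L = (-1 - 2·x) + Dx  (order 1).
h: a_k = 2, 2, 3, 7/3, 25/12, 27/20, …
ICs: h(0) = 2.

f: a_k = 2, 2, 1, 1/3, 1/12, 1/60, …
h₀=f(r): pull back L_f along r ⇒ L₀.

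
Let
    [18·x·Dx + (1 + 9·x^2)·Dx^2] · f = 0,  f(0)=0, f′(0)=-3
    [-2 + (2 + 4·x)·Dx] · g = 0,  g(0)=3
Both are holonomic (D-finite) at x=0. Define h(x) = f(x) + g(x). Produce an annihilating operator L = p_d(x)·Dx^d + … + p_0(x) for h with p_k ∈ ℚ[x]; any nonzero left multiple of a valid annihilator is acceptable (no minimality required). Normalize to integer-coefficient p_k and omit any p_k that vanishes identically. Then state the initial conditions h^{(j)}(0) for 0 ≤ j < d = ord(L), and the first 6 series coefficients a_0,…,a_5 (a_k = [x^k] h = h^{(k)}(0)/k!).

L = (-36 - 180·x + 972·x^2 + 972·x^3)·Dx + (-42 - 144·x + 720·x^2 + 3888·x^3 + 3402·x^4)·Dx^2 + (-2 + 32·x + 108·x^2 + 396·x^3 + 1134·x^4 + 972·x^5)·Dx^3  (order 3).
h: a_k = 3, 0, -3/2, 21/2, -15/8, -1839/40, …
ICs: h(0) = 3, h′(0) = 0, h′′(0) = -3.

f: a_k = 0, -3, 0, 9, 0, -243/5, …
g: a_k = 3, 3, -3/2, 3/2, -15/8, 21/8, …
L₀ := lclm(L_f,L_g); ord L₀ ≤ 2+1.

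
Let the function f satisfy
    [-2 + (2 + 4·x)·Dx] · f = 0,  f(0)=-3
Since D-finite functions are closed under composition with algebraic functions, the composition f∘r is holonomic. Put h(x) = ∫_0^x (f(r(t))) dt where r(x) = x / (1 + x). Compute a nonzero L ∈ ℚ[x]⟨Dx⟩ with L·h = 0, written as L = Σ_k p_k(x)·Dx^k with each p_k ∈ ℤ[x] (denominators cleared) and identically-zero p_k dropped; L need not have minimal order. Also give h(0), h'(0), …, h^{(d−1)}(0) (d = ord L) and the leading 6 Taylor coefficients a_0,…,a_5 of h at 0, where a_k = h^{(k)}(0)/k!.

f: a_k = -3, -3, 3/2, -3/2, 15/8, -21/8, …
h₀=f(r): pull back L_f along r ⇒ L₀.
Integrate: L := L₀·Dx.
L = -Dx + (1 + 4·x + 3·x^2)·Dx^2  (order 2).
h: a_k = 0, -3, -3/2, 3/2, -15/8, 111/40, …
ICs: h(0) = 0, h′(0) = -3.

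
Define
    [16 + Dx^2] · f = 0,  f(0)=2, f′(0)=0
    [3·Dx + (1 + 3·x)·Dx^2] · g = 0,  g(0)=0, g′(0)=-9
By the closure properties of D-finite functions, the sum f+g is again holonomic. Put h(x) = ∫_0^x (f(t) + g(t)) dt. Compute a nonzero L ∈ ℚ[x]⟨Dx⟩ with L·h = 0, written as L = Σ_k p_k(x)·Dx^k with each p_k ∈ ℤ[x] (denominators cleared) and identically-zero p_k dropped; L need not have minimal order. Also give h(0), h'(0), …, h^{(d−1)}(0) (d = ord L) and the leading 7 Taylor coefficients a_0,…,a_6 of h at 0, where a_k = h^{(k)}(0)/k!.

f: a_k = 2, 0, -16, 0, 64/3, 0, -512/45, …
g: a_k = 0, -9, 27/2, -27, 243/4, -729/5, 729/2, …
f+g: L₀ = lclm(L_f,L_g), ord ≤ 2+2.
Integrate: L := L₀·Dx.
L = (1680 + 2304·x + 3456·x^2)·Dx^2 + (272 + 1584·x + 3456·x^2 + 3456·x^3)·Dx^3 + (105 + 144·x + 216·x^2)·Dx^4 + (17 + 99·x + 216·x^2 + 216·x^3)·Dx^5  (order 5).
h: a_k = 0, 2, -9/2, -5/6, -27/4, 197/12, -243/10, …
ICs: h(0) = 0, h′(0) = 2, h′′(0) = -9, h′′′(0) = -5, h′′′′(0) = -162.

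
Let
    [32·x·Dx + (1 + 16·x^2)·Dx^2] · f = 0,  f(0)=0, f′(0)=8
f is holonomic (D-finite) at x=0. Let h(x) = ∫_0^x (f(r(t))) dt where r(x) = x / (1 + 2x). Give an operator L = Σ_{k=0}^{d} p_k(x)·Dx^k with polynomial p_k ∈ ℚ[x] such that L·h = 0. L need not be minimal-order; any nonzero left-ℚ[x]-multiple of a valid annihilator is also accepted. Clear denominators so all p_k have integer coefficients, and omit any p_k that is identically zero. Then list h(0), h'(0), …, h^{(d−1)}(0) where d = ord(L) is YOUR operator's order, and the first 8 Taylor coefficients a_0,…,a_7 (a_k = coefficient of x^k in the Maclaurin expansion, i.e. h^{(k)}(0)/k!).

L = (4 + 40·x)·Dx^2 + (1 + 4·x + 20·x^2)·Dx^3  (order 3).
h: a_k = 0, 0, 4, -16/3, -8/3, 192/5, -1216/15, -2816/21, …
ICs: h(0) = 0, h′(0) = 0, h′′(0) = 8.

f: a_k = 0, 8, 0, -128/3, 0, 2048/5, 0, -32768/7, …
Change of var in L_f (x↦r) gives L₀.
Integrate: L := L₀·Dx.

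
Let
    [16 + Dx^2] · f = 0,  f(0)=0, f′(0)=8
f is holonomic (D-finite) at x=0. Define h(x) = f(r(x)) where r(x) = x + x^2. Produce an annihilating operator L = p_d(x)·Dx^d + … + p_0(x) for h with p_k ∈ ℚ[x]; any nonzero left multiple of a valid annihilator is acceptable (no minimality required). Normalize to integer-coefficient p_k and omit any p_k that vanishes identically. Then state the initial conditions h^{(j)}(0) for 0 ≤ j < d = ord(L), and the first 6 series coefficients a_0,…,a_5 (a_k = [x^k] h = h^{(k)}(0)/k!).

L = (16 + 96·x + 192·x^2 + 128·x^3) - 2·Dx + (1 + 2·x)·Dx^2  (order 2).
h: a_k = 0, 8, 8, -64/3, -64, -704/15, …
ICs: h(0) = 0, h′(0) = 8.

f: a_k = 0, 8, 0, -64/3, 0, 256/15, …
f∘r: x↦r, Dx↦Dx/r' in L_f ⇒ L₀.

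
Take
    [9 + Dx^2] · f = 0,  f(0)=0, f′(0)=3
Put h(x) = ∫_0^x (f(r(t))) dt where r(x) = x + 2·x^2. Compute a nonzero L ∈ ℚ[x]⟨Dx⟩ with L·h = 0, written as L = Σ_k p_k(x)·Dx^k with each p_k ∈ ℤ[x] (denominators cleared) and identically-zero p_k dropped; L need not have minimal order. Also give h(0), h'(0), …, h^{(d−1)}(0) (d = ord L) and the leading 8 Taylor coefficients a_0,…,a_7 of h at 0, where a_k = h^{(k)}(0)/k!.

f: a_k = 0, 3, 0, -9/2, 0, 81/40, 0, -243/560, …
h₀=f(r): pull back L_f along r ⇒ L₀.
h=∫h₀ ⇒ L = L₀·Dx.
L = (9 + 108·x + 432·x^2 + 576·x^3)·Dx - 4·Dx^2 + (1 + 4·x)·Dx^3  (order 3).
h: a_k = 0, 0, 3/2, 2, -9/8, -27/5, -693/80, -9/4, …
ICs: h(0) = 0, h′(0) = 0, h′′(0) = 3.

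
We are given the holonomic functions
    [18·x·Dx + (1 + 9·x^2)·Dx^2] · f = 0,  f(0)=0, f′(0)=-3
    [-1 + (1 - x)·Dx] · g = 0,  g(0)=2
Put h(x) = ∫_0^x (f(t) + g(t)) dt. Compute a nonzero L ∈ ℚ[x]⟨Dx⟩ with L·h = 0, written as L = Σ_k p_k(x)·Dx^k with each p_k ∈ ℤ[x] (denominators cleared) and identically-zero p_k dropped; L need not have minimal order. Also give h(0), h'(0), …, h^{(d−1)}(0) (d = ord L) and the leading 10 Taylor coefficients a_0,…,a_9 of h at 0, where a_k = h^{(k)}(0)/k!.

L = (18 - 72·x - 486·x^2)·Dx^2 + (-12 + 18·x + 180·x^2 - 486·x^3)·Dx^3 + (1 + 8·x + 72·x^3 - 81·x^4)·Dx^4  (order 4).
h: a_k = 0, 2, -1/2, 2/3, 11/4, 2/5, -233/30, 2/7, 2201/56, 2/9, …
ICs: h(0) = 0, h′(0) = 2, h′′(0) = -1, h′′′(0) = 4.

f: a_k = 0, -3, 0, 9, 0, -243/5, 0, 2187/7, 0, -2187, …
g: a_k = 2, 2, 2, 2, 2, 2, 2, 2, 2, 2, …
Sum ⇒ L₀ = lclm(L_f,L_g) in ℚ(x)⟨Dx⟩.
h=∫₀ˣh₀: take L = L₀·Dx.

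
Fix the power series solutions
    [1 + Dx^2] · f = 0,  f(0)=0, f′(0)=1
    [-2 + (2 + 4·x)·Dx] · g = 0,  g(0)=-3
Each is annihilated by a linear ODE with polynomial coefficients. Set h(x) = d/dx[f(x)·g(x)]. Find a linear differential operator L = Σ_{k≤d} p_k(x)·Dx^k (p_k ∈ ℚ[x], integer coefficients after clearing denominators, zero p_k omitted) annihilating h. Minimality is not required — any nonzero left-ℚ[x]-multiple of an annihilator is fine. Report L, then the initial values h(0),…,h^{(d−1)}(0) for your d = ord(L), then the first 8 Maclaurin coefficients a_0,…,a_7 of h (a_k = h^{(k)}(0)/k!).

L = (2 + 12·x + 16·x^2 + 8·x^3 + 4·x^4) + (1 - 6·x^2 - 4·x^3)·Dx + (1 + 5·x + 9·x^2 + 8·x^3 + 4·x^4)·Dx^2  (order 2).
h: a_k = -3, -6, 6, -4, 8, -72/5, 382/15, -968/21, …
ICs: h(0) = -3, h′(0) = -6.

f: a_k = 0, 1, 0, -1/6, 0, 1/120, 0, -1/5040, …
g: a_k = -3, -3, 3/2, -3/2, 15/8, -21/8, 63/16, -99/16, …
f·g: L₀ = L_f ⊗_s L_g, ord ≤ 2·1.
Differentiate: ansatz ord ≤ ord L₀ ⇒ L.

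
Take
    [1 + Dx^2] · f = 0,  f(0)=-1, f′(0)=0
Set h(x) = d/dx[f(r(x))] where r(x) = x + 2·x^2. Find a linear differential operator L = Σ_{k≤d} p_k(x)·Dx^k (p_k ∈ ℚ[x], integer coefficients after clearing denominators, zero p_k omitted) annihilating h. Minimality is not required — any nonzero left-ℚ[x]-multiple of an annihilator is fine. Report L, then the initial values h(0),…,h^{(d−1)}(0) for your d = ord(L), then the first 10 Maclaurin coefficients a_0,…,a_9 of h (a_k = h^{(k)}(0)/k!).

L = (49 + 16·x + 96·x^2 + 256·x^3 + 256·x^4) + (-12 - 48·x)·Dx + (1 + 8·x + 16·x^2)·Dx^2  (order 2).
h: a_k = 0, 1, 6, 47/6, -5/3, -719/120, -553/60, -23521/5040, 559/280, 1199521/362880, …
ICs: h(0) = 0, h′(0) = 1.

f: a_k = -1, 0, 1/2, 0, -1/24, 0, 1/720, 0, -1/40320, 0, …
Change of var in L_f (x↦r) gives L₀.
h=h₀': d/dx-closure on L₀ ⇒ L.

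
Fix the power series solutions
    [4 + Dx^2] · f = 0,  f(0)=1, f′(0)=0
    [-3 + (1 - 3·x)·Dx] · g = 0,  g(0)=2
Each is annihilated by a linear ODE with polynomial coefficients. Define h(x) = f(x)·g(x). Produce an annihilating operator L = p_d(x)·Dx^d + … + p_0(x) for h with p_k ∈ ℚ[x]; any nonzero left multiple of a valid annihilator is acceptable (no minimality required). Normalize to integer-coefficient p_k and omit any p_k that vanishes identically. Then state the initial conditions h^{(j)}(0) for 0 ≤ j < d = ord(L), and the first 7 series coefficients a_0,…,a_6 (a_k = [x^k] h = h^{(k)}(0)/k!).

L = (-4 + 12·x) + 6·Dx + (-1 + 3·x)·Dx^2  (order 2).
h: a_k = 2, 6, 14, 42, 382/3, 382, 51562/45, …
ICs: h(0) = 2, h′(0) = 6.

f: a_k = 1, 0, -2, 0, 2/3, 0, -4/45, …
g: a_k = 2, 6, 18, 54, 162, 486, 1458, …
f·g: L₀ = L_f ⊗_s L_g, ord ≤ 2·1.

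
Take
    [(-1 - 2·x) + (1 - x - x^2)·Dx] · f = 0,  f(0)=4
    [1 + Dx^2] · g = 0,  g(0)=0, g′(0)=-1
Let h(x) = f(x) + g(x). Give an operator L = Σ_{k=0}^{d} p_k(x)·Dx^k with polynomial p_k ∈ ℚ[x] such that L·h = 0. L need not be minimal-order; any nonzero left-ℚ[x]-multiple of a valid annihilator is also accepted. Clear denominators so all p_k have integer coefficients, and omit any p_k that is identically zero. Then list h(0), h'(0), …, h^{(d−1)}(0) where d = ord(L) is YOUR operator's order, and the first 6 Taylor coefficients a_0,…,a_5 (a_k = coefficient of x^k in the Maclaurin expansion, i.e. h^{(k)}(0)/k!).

L = (19 + 48·x + 31·x^2 + 24·x^3 + 5·x^4 + 2·x^5) + (-5 + x + 4·x^2 + 7·x^3 + 6·x^4 + 3·x^5 + x^6)·Dx + (19 + 48·x + 31·x^2 + 24·x^3 + 5·x^4 + 2·x^5)·Dx^2 + (-5 + x + 4·x^2 + 7·x^3 + 6·x^4 + 3·x^5 + x^6)·Dx^3  (order 3).
h: a_k = 4, 3, 8, 73/6, 20, 3839/120, …
ICs: h(0) = 4, h′(0) = 3, h′′(0) = 16.

f: a_k = 4, 4, 8, 12, 20, 32, …
g: a_k = 0, -1, 0, 1/6, 0, -1/120, …
Weyl lclm of L_f,L_g ⇒ L₀ (ord ≤ 3).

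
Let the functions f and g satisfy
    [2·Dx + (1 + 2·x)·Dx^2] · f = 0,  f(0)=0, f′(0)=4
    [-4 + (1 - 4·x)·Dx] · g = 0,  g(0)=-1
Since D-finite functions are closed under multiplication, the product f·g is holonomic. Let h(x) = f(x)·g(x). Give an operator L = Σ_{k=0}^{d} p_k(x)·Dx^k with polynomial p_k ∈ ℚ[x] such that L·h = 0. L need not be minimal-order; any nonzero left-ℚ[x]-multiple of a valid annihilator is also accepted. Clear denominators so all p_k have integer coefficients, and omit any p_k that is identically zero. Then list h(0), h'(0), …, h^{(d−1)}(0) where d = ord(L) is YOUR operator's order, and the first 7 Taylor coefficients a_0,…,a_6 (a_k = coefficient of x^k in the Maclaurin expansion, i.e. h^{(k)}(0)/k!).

f: a_k = 0, 4, -4, 16/3, -8, 64/5, -64/3, …
g: a_k = -1, -4, -16, -64, -256, -1024, -4096, …
Product ⇒ symmetric product L₀, ord ≤ 2.
L = 8 + (6 + 24·x)·Dx + (-1 + 2·x + 8·x^2)·Dx^2  (order 2).
h: a_k = 0, -4, -12, -160/3, -616/3, -12512/15, -16576/5, …
ICs: h(0) = 0, h′(0) = -4.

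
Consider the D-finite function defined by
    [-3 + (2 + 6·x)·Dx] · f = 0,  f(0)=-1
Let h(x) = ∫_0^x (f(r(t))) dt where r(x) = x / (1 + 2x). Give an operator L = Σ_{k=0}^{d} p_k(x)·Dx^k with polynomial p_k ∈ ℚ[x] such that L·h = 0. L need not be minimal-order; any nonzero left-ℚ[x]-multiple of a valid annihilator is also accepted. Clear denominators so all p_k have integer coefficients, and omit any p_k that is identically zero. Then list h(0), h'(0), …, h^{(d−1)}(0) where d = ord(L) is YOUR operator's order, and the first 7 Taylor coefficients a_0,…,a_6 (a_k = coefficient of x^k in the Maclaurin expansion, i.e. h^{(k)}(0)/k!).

L = -3·Dx + (2 + 14·x + 20·x^2)·Dx^2  (order 2).
h: a_k = 0, -1, -3/4, 11/8, -195/64, 993/128, -11303/512, …
ICs: h(0) = 0, h′(0) = -1.

f: a_k = -1, -3/2, 9/8, -27/16, 405/128, -1701/256, 15309/1024, …
f∘r: x↦r, Dx↦Dx/r' in L_f ⇒ L₀.
Integrate: L := L₀·Dx.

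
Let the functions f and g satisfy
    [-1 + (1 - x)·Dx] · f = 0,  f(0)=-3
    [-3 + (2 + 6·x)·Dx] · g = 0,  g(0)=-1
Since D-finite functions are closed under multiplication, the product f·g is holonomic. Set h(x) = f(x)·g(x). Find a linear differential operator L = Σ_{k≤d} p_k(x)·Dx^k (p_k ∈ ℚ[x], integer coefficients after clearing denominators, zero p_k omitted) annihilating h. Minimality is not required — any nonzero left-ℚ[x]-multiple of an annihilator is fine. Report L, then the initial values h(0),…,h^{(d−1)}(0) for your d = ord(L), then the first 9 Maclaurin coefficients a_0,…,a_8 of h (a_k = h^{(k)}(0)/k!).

f: a_k = -3, -3, -3, -3, -3, -3, -3, -3, -3, …
g: a_k = -1, -3/2, 9/8, -27/16, 405/128, -1701/256, 15309/1024, -72171/2048, 2814669/32768, …
f·g: L₀ = L_f ⊗_s L_g, ord ≤ 1·1.
L = (5 + 3·x) + (-2 - 4·x + 6·x^2)·Dx  (order 1).
h: a_k = 3, 15/2, 33/8, 147/16, -39/128, 5025/256, -25827/1024, 164859/2048, -5806263/32768, …
ICs: h(0) = 3.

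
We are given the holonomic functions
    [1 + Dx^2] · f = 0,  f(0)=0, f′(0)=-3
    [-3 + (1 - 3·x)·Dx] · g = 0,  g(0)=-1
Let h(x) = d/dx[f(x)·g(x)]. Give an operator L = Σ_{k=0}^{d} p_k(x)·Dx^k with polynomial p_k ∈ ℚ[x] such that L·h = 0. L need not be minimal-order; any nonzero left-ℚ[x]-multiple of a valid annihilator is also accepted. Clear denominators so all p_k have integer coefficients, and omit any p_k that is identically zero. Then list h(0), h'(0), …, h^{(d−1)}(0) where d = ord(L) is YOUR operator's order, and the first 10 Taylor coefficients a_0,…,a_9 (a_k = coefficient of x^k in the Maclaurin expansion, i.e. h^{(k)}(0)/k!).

f: a_k = 0, -3, 0, 1/2, 0, -1/40, 0, 1/1680, 0, -1/120960, …
g: a_k = -1, -3, -9, -27, -81, -243, -729, -2187, -6561, -19683, …
L₀ := L_f ⊗_s L_g (sym. prod.), ord ≤ 2.
Differentiate: ansatz ord ≤ ord L₀ ⇒ L.
L = (-17 - 6·x + 9·x^2) + (-6 + 18·x)·Dx + (1 - 6·x + 9·x^2)·Dx^2  (order 2).
h: a_k = 3, 18, 159/2, 318, 9541/8, 85869/20, 3606497/240, 3606497/70, 2337010057/13440, 2337010057/4032, …
ICs: h(0) = 3, h′(0) = 18.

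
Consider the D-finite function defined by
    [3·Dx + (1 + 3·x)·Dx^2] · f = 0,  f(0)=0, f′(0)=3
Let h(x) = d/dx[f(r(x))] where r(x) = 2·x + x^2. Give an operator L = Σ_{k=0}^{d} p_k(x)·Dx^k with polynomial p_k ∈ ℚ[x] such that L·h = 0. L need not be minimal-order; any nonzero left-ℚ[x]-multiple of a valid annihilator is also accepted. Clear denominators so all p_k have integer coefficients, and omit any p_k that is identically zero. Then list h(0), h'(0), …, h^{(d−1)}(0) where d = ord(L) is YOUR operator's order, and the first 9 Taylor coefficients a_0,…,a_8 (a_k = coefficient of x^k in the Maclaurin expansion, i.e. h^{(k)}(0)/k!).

L = (5 + 6·x + 3·x^2) + (1 + 7·x + 9·x^2 + 3·x^3)·Dx  (order 1).
h: a_k = 6, -30, 162, -882, 4806, -26190, 142722, -777762, 4238406, …
ICs: h(0) = 6.

f: a_k = 0, 3, -9/2, 9, -81/4, 243/5, -243/2, 2187/7, -6561/8, …
L₀ from L_f via x↦r, Dx↦r'^{-1}Dx.
Derive L from L₀ (diff closure).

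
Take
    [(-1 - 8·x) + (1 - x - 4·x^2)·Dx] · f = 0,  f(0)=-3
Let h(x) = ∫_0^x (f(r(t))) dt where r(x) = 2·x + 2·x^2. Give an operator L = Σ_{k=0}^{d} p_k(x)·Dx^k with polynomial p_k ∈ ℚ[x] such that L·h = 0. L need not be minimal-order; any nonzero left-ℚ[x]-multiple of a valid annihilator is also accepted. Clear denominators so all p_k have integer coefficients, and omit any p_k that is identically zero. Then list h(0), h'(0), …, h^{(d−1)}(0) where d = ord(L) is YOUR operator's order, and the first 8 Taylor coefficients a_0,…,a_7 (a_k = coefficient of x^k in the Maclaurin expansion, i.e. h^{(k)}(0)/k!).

L = (2 + 36·x + 96·x^2 + 64·x^3)·Dx + (-1 + 2·x + 18·x^2 + 32·x^3 + 16·x^4)·Dx^2  (order 2).
h: a_k = 0, -3, -3, -22, -84, -420, -2076, -74520/7, …
ICs: h(0) = 0, h′(0) = -3.

f: a_k = -3, -3, -15, -27, -87, -195, -543, -1323, …
Change of var in L_f (x↦r) gives L₀.
∫: right-multiply L₀ by Dx.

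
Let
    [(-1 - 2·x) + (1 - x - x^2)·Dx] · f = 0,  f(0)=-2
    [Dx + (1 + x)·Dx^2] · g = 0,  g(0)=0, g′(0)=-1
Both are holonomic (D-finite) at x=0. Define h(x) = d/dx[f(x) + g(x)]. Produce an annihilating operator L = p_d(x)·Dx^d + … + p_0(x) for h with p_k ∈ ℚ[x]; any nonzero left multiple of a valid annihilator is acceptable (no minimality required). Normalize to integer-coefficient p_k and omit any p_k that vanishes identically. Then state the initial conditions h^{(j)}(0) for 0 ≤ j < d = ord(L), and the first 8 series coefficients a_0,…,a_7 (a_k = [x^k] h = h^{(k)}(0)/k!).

f: a_k = -2, -2, -4, -6, -10, -16, -26, -42, …
g: a_k = 0, -1, 1/2, -1/3, 1/4, -1/5, 1/6, -1/7, …
Sum ⇒ L₀ = lclm(L_f,L_g) in ℚ(x)⟨Dx⟩.
Differentiate: ansatz ord ≤ ord L₀ ⇒ L.
L = (26 + 70·x + 76·x^2 + 36·x^3 + 12·x^4) + (16 + 84·x + 160·x^2 + 144·x^3 + 74·x^4 + 20·x^5)·Dx + (-5 - 11·x + x^2 + 23·x^3 + 29·x^4 + 17·x^5 + 4·x^6)·Dx^2  (order 2).
h: a_k = -3, -7, -19, -39, -81, -155, -295, -543, …
ICs: h(0) = -3, h′(0) = -7.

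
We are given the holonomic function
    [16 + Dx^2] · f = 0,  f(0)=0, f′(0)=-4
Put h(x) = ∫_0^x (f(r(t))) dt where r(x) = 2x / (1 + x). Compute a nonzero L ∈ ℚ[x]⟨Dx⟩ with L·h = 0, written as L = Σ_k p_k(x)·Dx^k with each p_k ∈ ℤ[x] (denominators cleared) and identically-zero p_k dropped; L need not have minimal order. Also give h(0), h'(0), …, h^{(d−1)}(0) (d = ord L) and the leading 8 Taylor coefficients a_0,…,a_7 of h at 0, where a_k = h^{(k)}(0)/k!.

f: a_k = 0, -4, 0, 32/3, 0, -128/15, 0, 1024/315, …
h₀=f(r): pull back L_f along r ⇒ L₀.
h=∫₀ˣh₀: take L = L₀·Dx.
L = 64·Dx + (2 + 6·x + 6·x^2 + 2·x^3)·Dx^2 + (1 + 4·x + 6·x^2 + 4·x^3 + x^4)·Dx^3  (order 3).
h: a_k = 0, 0, -4, 8/3, 58/3, -248/5, 1732/45, 520/7, …
ICs: h(0) = 0, h′(0) = 0, h′′(0) = -8.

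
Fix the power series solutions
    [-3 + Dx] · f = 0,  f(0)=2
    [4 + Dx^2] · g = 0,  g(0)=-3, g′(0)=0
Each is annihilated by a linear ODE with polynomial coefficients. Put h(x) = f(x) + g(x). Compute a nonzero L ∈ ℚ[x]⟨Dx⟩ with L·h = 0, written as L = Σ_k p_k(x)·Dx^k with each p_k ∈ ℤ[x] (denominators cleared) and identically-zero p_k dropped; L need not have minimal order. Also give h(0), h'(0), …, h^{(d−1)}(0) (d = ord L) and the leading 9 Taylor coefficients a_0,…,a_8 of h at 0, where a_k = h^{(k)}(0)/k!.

f: a_k = 2, 6, 9, 9, 27/4, 81/20, 81/40, 243/280, 729/2240, …
g: a_k = -3, 0, 6, 0, -2, 0, 4/15, 0, -2/105, …
Sum ⇒ L₀ = lclm(L_f,L_g) in ℚ(x)⟨Dx⟩.
L = -12 + 4·Dx - 3·Dx^2 + Dx^3  (order 3).
h: a_k = -1, 6, 15, 9, 19/4, 81/20, 55/24, 243/280, 2059/6720, …
ICs: h(0) = -1, h′(0) = 6, h′′(0) = 30.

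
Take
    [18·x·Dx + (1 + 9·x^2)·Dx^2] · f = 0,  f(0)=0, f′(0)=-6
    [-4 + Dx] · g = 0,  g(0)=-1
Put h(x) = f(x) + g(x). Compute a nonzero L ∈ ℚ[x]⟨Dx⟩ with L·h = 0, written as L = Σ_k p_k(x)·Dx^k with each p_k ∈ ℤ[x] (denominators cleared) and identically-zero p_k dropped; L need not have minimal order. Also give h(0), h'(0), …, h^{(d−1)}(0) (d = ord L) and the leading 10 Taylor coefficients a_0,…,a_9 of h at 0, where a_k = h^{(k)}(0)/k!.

L = (36 - 144·x - 972·x^2 - 1296·x^3)·Dx + (-17 + 99·x^2 - 648·x^4)·Dx^2 + (2 + 9·x + 36·x^2 + 81·x^3 + 162·x^4)·Dx^3  (order 3).
h: a_k = -1, -10, -8, 22/3, -32/3, -1586/15, -256/45, 195806/315, -512/315, -12402338/2835, …
ICs: h(0) = -1, h′(0) = -10, h′′(0) = -16.

f: a_k = 0, -6, 0, 18, 0, -486/5, 0, 4374/7, 0, -4374, …
g: a_k = -1, -4, -8, -32/3, -32/3, -128/15, -256/45, -1024/315, -512/315, -2048/2835, …
Sum ⇒ L₀ = lclm(L_f,L_g) in ℚ(x)⟨Dx⟩.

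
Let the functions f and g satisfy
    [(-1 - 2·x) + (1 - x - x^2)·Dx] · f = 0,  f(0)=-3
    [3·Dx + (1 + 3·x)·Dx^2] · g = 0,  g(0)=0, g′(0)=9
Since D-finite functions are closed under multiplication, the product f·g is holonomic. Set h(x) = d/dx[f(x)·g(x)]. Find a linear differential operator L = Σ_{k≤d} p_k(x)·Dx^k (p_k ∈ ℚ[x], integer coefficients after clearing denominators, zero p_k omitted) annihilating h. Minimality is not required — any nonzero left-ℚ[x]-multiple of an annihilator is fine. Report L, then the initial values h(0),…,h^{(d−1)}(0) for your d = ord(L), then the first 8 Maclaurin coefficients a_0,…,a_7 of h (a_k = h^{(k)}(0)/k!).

L = (102 + 270·x + 324·x^2) + (-3 + 93·x + 324·x^2 + 252·x^3)·Dx + (-5 - 22·x - 4·x^2 + 63·x^3 + 36·x^4)·Dx^2  (order 2).
h: a_k = -27, 27, -567/2, 405, -8613/4, 22923/5, -346977/20, 1586709/35, …
ICs: h(0) = -27, h′(0) = 27.

f: a_k = -3, -3, -6, -9, -15, -24, -39, -63, …
g: a_k = 0, 9, -27/2, 27, -243/4, 729/5, -729/2, 6561/7, …
h₀=f·g: eliminate ⇒ L₀, order ≤ 1·2.
Derive L from L₀ (diff closure).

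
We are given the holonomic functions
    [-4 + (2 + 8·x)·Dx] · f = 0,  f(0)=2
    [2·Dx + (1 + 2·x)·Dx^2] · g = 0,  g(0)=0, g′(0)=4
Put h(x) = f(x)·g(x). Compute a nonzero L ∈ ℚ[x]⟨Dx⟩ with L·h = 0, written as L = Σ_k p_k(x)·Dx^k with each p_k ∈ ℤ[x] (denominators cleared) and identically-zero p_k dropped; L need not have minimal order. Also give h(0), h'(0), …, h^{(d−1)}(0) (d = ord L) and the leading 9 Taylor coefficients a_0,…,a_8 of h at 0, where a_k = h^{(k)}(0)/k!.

L = (8 + 8·x) + (-2 - 8·x)·Dx + (1 + 10·x + 32·x^2 + 32·x^3)·Dx^2  (order 2).
h: a_k = 0, 8, 8, -64/3, 160/3, -2096/15, 1936/5, -39552/35, 120704/35, …
ICs: h(0) = 0, h′(0) = 8.

f: a_k = 2, 4, -4, 8, -20, 56, -168, 528, -1716, …
g: a_k = 0, 4, -4, 16/3, -8, 64/5, -64/3, 256/7, -64, …
Sym-product of L_f,L_g gives L₀ (≤ ord 2).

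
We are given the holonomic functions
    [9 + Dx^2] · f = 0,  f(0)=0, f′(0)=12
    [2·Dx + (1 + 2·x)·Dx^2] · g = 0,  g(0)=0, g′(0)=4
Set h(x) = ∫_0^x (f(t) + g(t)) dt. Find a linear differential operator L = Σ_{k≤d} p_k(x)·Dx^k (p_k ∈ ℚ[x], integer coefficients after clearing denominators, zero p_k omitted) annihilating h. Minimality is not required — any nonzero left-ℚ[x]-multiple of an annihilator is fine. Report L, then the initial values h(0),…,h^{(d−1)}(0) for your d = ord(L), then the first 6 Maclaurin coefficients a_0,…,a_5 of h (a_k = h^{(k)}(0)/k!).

f: a_k = 0, 12, 0, -18, 0, 81/10, …
g: a_k = 0, 4, -4, 16/3, -8, 64/5, …
Sum ⇒ L₀ = lclm(L_f,L_g) in ℚ(x)⟨Dx⟩.
∫: right-multiply L₀ by Dx.
L = (594 + 648·x + 648·x^2)·Dx^2 + (153 + 630·x + 972·x^2 + 648·x^3)·Dx^3 + (66 + 72·x + 72·x^2)·Dx^4 + (17 + 70·x + 108·x^2 + 72·x^3)·Dx^5  (order 5).
h: a_k = 0, 0, 8, -4/3, -19/6, -8/5, …
ICs: h(0) = 0, h′(0) = 0, h′′(0) = 16, h′′′(0) = -8, h′′′′(0) = -76.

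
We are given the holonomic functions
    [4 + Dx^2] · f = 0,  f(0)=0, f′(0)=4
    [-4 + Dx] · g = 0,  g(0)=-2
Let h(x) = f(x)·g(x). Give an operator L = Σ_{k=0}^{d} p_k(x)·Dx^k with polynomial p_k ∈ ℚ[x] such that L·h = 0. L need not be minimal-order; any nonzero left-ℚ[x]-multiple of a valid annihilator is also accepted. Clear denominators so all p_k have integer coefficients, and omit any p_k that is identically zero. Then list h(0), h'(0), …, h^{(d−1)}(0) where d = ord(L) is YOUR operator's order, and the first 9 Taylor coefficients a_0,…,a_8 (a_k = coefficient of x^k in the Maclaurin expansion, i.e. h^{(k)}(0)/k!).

f: a_k = 0, 4, 0, -8/3, 0, 8/15, 0, -16/315, 0, …
g: a_k = -2, -8, -16, -64/3, -64/3, -256/15, -512/45, -2048/315, -1024/315, …
h₀=f·g: eliminate ⇒ L₀, order ≤ 2·1.
L = 20 - 8·Dx + Dx^2  (order 2).
h: a_k = 0, -8, -32, -176/3, -64, -656/15, -704/45, 928/315, 128/15, …
ICs: h(0) = 0, h′(0) = -8.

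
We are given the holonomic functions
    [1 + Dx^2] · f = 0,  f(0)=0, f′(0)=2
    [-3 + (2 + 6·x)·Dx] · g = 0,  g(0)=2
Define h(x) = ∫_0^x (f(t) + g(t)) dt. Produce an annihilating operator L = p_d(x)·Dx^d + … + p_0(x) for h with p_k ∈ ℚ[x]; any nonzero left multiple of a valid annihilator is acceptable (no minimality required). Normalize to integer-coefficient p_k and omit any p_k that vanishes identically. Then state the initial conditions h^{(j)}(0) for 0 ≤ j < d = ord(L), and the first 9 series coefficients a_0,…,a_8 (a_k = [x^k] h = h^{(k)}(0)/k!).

L = (-93 - 72·x - 108·x^2)·Dx + (-10 + 18·x + 216·x^2 + 216·x^3)·Dx^2 + (-93 - 72·x - 108·x^2)·Dx^3 + (-10 + 18·x + 216·x^2 + 216·x^3)·Dx^4  (order 4).
h: a_k = 0, 2, 5/2, -3/4, 73/96, -81/64, 25547/11520, -2187/512, 22733737/2580480, …
ICs: h(0) = 0, h′(0) = 2, h′′(0) = 5, h′′′(0) = -9/2.

f: a_k = 0, 2, 0, -1/3, 0, 1/60, 0, -1/2520, 0, …
g: a_k = 2, 3, -9/4, 27/8, -405/64, 1701/128, -15309/512, 72171/1024, -2814669/16384, …
Weyl lclm of L_f,L_g ⇒ L₀ (ord ≤ 3).
h=∫h₀ ⇒ L = L₀·Dx.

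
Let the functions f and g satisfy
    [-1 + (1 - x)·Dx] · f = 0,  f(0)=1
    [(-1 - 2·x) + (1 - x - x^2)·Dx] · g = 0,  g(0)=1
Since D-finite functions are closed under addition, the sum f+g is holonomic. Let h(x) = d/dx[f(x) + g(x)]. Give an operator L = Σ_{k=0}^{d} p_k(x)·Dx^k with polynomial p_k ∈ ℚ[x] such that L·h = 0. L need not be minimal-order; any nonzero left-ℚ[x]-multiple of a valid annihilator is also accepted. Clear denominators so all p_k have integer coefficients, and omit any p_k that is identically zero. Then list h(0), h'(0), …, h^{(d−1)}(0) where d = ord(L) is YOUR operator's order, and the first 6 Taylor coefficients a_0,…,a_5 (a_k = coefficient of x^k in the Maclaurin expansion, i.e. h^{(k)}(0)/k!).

f: a_k = 1, 1, 1, 1, 1, 1, …
g: a_k = 1, 1, 2, 3, 5, 8, …
f+g: L₀ = lclm(L_f,L_g), ord ≤ 1+1.
Differentiate: ansatz ord ≤ ord L₀ ⇒ L.
L = (-6 - 24·x - 24·x^3 + 6·x^4) + (6 + 6·x - 6·x^2 - 21·x^4 + 6·x^5)·Dx + (-1 + 2·x - 3·x^2 + 6·x^3 - 2·x^4 - 3·x^5 + x^6)·Dx^2  (order 2).
h: a_k = 2, 6, 12, 24, 45, 84, …
ICs: h(0) = 2, h′(0) = 6.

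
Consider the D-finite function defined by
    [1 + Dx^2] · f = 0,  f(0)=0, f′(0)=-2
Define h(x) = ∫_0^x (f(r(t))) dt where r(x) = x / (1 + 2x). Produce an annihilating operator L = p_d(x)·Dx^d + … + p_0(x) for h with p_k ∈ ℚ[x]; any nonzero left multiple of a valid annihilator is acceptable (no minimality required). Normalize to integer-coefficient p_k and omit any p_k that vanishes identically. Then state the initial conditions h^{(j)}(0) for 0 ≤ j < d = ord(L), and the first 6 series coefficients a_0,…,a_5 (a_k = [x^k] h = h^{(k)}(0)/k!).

L = Dx + (4 + 24·x + 48·x^2 + 32·x^3)·Dx^2 + (1 + 8·x + 24·x^2 + 32·x^3 + 16·x^4)·Dx^3  (order 3).
h: a_k = 0, 0, -1, 4/3, -23/12, 14/5, …
ICs: h(0) = 0, h′(0) = 0, h′′(0) = -2.

f: a_k = 0, -2, 0, 1/3, 0, -1/60, …
h₀=f(r): pull back L_f along r ⇒ L₀.
∫: right-multiply L₀ by Dx.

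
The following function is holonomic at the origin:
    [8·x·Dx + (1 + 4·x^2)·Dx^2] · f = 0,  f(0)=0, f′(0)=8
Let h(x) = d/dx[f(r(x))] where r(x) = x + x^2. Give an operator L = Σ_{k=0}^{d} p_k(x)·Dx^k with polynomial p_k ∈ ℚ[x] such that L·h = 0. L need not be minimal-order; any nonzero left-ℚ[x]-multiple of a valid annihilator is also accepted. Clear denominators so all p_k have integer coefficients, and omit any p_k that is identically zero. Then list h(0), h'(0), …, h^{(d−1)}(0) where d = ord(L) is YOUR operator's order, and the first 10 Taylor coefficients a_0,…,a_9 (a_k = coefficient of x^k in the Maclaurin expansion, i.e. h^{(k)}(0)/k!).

f: a_k = 0, 8, 0, -32/3, 0, 128/5, 0, -512/7, 0, 2048/9, …
Change of var in L_f (x↦r) gives L₀.
Differentiate: ansatz ord ≤ ord L₀ ⇒ L.
L = (-2 + 8·x + 32·x^2 + 48·x^3 + 24·x^4) + (1 + 2·x + 4·x^2 + 16·x^3 + 20·x^4 + 8·x^5)·Dx  (order 1).
h: a_k = 8, 16, -32, -128, -32, 704, 1280, -2048, -10624, -4864, …
ICs: h(0) = 8.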